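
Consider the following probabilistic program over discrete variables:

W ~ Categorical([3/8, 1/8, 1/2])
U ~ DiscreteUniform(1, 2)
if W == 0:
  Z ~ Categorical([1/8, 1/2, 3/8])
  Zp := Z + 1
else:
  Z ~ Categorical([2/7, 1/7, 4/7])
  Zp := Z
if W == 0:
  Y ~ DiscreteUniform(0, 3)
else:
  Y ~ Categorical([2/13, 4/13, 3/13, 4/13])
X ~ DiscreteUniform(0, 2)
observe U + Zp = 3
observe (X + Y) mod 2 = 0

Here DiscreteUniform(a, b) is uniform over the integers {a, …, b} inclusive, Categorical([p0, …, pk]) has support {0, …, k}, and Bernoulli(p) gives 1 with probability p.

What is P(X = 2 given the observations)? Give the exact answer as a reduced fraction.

Enumerate traces; 36 have nonzero weight after conditioning:
  (W=0, U=1, Z=1, Y=0, X=0) weight 1/128
  (W=0, U=1, Z=1, Y=0, X=2) weight 1/128
  (W=0, U=1, Z=1, Y=1, X=1) weight 1/128
  (W=0, U=1, Z=1, Y=2, X=0) weight 1/128
  (W=0, U=1, Z=1, Y=2, X=2) weight 1/128
  (W=0, U=1, Z=1, Y=3, X=1) weight 1/128
  (W=0, U=2, Z=0, Y=0, X=0) weight 1/512
  (W=0, U=2, Z=0, Y=0, X=2) weight 1/512
  … 28 more
Group by X:
  weight(X=0) = 3365/69888
  weight(X=1) = 4565/69888
  weight(X=2) = 3365/69888
Total weight = 3365/69888 + 4565/69888 + 3365/69888 = 3765/23296
P(X=0 | obs) = 3365/69888 / 3765/23296 = 673/2259
P(X=1 | obs) = 4565/69888 / 3765/23296 = 913/2259
P(X=2 | obs) = 3365/69888 / 3765/23296 = 673/2259

P(X = 2 | obs) = 673/2259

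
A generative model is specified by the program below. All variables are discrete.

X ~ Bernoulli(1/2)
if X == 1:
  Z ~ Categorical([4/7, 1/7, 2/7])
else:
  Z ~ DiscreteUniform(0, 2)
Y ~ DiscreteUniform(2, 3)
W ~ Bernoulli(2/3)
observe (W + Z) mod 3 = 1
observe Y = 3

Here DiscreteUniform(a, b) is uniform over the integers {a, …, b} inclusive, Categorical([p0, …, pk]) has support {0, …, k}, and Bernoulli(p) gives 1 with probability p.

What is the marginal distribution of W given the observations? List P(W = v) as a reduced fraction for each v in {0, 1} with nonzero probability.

Enumerate traces; 4 have nonzero weight after conditioning:
  (X=0, Z=0, Y=3, W=1) weight 1/18
  (X=0, Z=1, Y=3, W=0) weight 1/36
  (X=1, Z=0, Y=3, W=1) weight 2/21
  (X=1, Z=1, Y=3, W=0) weight 1/84
Group by W:
  weight(W=0) = 5/126
  weight(W=1) = 19/126
Total weight = 5/126 + 19/126 = 4/21
P(W=0 | obs) = 5/126 / 4/21 = 5/24
P(W=1 | obs) = 19/126 / 4/21 = 19/24

P(W=0) = 5/24, P(W=1) = 19/24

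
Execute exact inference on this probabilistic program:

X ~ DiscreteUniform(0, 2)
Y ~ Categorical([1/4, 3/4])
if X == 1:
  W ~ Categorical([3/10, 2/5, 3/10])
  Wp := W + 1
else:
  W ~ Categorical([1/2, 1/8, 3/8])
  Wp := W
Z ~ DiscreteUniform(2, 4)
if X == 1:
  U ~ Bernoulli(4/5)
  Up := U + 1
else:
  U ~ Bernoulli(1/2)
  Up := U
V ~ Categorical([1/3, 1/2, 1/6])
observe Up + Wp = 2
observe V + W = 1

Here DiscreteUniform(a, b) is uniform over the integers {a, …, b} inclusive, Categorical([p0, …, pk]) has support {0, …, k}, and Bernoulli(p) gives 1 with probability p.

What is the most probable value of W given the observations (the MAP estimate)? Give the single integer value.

Enumerate traces; 18 have nonzero weight after conditioning:
  (X=0, Y=0, W=1, Z=2, U=1, V=0) weight 1/1728
  (X=0, Y=0, W=1, Z=3, U=1, V=0) weight 1/1728
  (X=0, Y=0, W=1, Z=4, U=1, V=0) weight 1/1728
  (X=0, Y=1, W=1, Z=2, U=1, V=0) weight 1/576
  (X=0, Y=1, W=1, Z=3, U=1, V=0) weight 1/576
  (X=0, Y=1, W=1, Z=4, U=1, V=0) weight 1/576
  (X=1, Y=0, W=0, Z=2, U=0, V=1) weight 1/1200
  (X=1, Y=0, W=0, Z=3, U=0, V=1) weight 1/1200
  … 10 more
Group by W:
  weight(W=0) = 1/100
  weight(W=1) = 1/72
Total weight = 1/100 + 1/72 = 43/1800
P(W=0 | obs) = 1/100 / 43/1800 = 18/43
P(W=1 | obs) = 1/72 / 43/1800 = 25/43
argmax = 1

argmax_v P(W = v | obs) = 1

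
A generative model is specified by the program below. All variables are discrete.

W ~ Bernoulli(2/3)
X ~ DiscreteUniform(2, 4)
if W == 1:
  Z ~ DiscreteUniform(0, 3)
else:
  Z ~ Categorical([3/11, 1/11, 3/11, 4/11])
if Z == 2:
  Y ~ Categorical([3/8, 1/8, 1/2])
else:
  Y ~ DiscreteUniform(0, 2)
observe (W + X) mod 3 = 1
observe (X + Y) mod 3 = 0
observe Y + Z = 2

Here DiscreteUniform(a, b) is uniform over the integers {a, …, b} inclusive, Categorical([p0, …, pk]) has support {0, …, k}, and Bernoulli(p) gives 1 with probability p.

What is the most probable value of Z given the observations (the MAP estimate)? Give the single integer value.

Enumerate traces; 2 have nonzero weight after conditioning:
  (W=0, X=4, Z=0, Y=2) weight 1/99
  (W=1, X=3, Z=2, Y=0) weight 1/48
Group by Z:
  weight(Z=0) = 1/99
  weight(Z=2) = 1/48
Total weight = 1/99 + 1/48 = 49/1584
P(Z=0 | obs) = 1/99 / 49/1584 = 16/49
P(Z=2 | obs) = 1/48 / 49/1584 = 33/49
argmax = 2

argmax_v P(Z = v | obs) = 2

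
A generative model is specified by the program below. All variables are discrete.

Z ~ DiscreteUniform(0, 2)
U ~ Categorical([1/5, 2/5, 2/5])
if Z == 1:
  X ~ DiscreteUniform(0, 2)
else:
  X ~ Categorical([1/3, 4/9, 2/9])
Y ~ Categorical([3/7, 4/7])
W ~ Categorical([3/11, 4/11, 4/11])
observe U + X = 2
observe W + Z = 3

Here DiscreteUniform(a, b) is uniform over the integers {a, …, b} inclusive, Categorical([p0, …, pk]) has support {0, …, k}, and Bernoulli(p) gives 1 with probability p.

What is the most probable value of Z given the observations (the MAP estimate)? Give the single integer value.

Enumerate traces; 12 have nonzero weight after conditioning:
  (Z=1, U=0, X=2, Y=0, W=2) weight 4/1155
  (Z=1, U=0, X=2, Y=1, W=2) weight 16/3465
  (Z=1, U=1, X=1, Y=0, W=2) weight 8/1155
  (Z=1, U=1, X=1, Y=1, W=2) weight 32/3465
  (Z=1, U=2, X=0, Y=0, W=2) weight 8/1155
  (Z=1, U=2, X=0, Y=1, W=2) weight 32/3465
  (Z=2, U=0, X=2, Y=0, W=1) weight 8/3465
  (Z=2, U=0, X=2, Y=1, W=1) weight 32/10395
  … 4 more
Group by Z:
  weight(Z=1) = 4/99
  weight(Z=2) = 64/1485
Total weight = 4/99 + 64/1485 = 124/1485
P(Z=1 | obs) = 4/99 / 124/1485 = 15/31
P(Z=2 | obs) = 64/1485 / 124/1485 = 16/31
argmax = 2

argmax_v P(Z = v | obs) = 2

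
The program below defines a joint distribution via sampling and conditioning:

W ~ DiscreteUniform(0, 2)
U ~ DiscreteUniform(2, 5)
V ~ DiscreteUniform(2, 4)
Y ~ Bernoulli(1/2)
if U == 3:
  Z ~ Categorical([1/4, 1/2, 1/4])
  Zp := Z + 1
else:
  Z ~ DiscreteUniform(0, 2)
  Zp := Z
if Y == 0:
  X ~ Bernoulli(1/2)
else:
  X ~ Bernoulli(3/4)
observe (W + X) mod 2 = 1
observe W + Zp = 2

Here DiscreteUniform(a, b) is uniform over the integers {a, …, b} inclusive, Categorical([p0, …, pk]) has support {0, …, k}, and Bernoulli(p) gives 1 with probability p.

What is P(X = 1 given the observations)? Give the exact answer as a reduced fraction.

Enumerate traces; 66 have nonzero weight after conditioning:
  (W=0, U=2, V=2, Y=0, Z=2, X=1) weight 1/432
  (W=0, U=2, V=2, Y=1, Z=2, X=1) weight 1/288
  (W=0, U=2, V=3, Y=0, Z=2, X=1) weight 1/432
  (W=0, U=2, V=3, Y=1, Z=2, X=1) weight 1/288
  (W=0, U=2, V=4, Y=0, Z=2, X=1) weight 1/432
  (W=0, U=2, V=4, Y=1, Z=2, X=1) weight 1/288
  (W=0, U=3, V=2, Y=0, Z=1, X=1) weight 1/288
  (W=0, U=3, V=2, Y=1, Z=1, X=1) weight 1/192
  (W=1, U=2, V=2, Y=0, Z=1, X=0) weight 1/432
  … 57 more
Group by X:
  weight(X=0) = 5/128
  weight(X=1) = 25/192
Total weight = 5/128 + 25/192 = 65/384
P(X=0 | obs) = 5/128 / 65/384 = 3/13
P(X=1 | obs) = 25/192 / 65/384 = 10/13

P(X = 1 | obs) = 10/13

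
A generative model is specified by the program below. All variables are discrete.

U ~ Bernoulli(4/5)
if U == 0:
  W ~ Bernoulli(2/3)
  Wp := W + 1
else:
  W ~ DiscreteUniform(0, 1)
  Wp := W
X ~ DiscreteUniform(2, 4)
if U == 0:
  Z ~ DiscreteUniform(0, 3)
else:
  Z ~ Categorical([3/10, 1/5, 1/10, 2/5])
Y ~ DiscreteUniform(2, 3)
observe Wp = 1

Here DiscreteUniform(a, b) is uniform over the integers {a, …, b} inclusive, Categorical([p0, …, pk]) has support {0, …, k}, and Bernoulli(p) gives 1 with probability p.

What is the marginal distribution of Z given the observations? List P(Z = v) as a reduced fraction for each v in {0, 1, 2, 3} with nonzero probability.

Enumerate traces; 48 have nonzero weight after conditioning:
  (U=0, W=0, X=2, Z=0, Y=2) weight 1/360
  (U=0, W=0, X=2, Z=0, Y=3) weight 1/360
  (U=0, W=0, X=2, Z=1, Y=2) weight 1/360
  (U=0, W=0, X=2, Z=1, Y=3) weight 1/360
  (U=0, W=0, X=2, Z=2, Y=2) weight 1/360
  (U=0, W=0, X=2, Z=2, Y=3) weight 1/360
  (U=0, W=0, X=2, Z=3, Y=2) weight 1/360
  (U=0, W=0, X=2, Z=3, Y=3) weight 1/360
  … 40 more
Group by Z:
  weight(Z=0) = 41/300
  weight(Z=1) = 29/300
  weight(Z=2) = 17/300
  weight(Z=3) = 53/300
Total weight = 41/300 + 29/300 + 17/300 + 53/300 = 7/15
P(Z=0 | obs) = 41/300 / 7/15 = 41/140
P(Z=1 | obs) = 29/300 / 7/15 = 29/140
P(Z=2 | obs) = 17/300 / 7/15 = 17/140
P(Z=3 | obs) = 53/300 / 7/15 = 53/140

P(Z=0) = 41/140, P(Z=1) = 29/140, P(Z=2) = 17/140, P(Z=3) = 53/140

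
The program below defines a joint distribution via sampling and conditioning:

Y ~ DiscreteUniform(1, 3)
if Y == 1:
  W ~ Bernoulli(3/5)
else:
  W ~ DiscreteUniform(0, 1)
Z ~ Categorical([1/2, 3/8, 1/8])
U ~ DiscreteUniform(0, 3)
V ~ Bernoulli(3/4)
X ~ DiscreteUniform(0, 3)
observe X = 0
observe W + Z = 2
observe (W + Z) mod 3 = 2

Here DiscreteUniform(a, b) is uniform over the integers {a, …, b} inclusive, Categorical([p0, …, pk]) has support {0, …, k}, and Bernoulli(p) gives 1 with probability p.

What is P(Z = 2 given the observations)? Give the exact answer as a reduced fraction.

Enumerate traces; 48 have nonzero weight after conditioning:
  (Y=1, W=0, Z=2, U=0, V=0, X=0) weight 1/3840
  (Y=1, W=0, Z=2, U=0, V=1, X=0) weight 1/1280
  (Y=1, W=0, Z=2, U=1, V=0, X=0) weight 1/3840
  (Y=1, W=0, Z=2, U=1, V=1, X=0) weight 1/1280
  (Y=1, W=0, Z=2, U=2, V=0, X=0) weight 1/3840
  (Y=1, W=0, Z=2, U=2, V=1, X=0) weight 1/1280
  (Y=1, W=0, Z=2, U=3, V=0, X=0) weight 1/3840
  (Y=1, W=0, Z=2, U=3, V=1, X=0) weight 1/1280
  (Y=1, W=1, Z=1, U=0, V=0, X=0) weight 3/2560
  … 39 more
Group by Z:
  weight(Z=1) = 1/20
  weight(Z=2) = 7/480
Total weight = 1/20 + 7/480 = 31/480
P(Z=1 | obs) = 1/20 / 31/480 = 24/31
P(Z=2 | obs) = 7/480 / 31/480 = 7/31

P(Z = 2 | obs) = 7/31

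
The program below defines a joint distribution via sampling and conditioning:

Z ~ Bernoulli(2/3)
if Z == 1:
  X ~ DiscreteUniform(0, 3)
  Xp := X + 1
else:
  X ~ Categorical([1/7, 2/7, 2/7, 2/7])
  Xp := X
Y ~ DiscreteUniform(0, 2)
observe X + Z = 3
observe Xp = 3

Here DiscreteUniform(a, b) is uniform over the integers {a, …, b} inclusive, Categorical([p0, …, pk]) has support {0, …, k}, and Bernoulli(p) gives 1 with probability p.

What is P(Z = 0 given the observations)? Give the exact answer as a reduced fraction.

P(Z = 0 | obs) = 4/11

Enumerate traces; 6 have nonzero weight after conditioning:
  (Z=0, X=3, Y=0) weight 2/63
  (Z=0, X=3, Y=1) weight 2/63
  (Z=0, X=3, Y=2) weight 2/63
  (Z=1, X=2, Y=0) weight 1/18
  (Z=1, X=2, Y=1) weight 1/18
  (Z=1, X=2, Y=2) weight 1/18
Group by Z:
  weight(Z=0) = 2/21
  weight(Z=1) = 1/6
Total weight = 2/21 + 1/6 = 11/42
P(Z=0 | obs) = 2/21 / 11/42 = 4/11
P(Z=1 | obs) = 1/6 / 11/42 = 7/11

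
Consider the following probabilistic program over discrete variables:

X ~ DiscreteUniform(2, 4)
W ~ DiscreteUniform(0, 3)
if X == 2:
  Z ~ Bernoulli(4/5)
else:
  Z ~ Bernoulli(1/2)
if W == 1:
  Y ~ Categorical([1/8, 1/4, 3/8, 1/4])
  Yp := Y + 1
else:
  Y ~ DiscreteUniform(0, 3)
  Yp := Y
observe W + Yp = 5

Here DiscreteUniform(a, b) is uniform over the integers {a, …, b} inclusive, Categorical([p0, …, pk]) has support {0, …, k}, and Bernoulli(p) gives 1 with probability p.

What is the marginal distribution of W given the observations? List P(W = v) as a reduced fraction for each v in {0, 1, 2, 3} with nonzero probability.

Enumerate traces; 18 have nonzero weight after conditioning:
  (X=2, W=1, Z=0, Y=3) weight 1/240
  (X=2, W=1, Z=1, Y=3) weight 1/60
  (X=2, W=2, Z=0, Y=3) weight 1/240
  (X=2, W=2, Z=1, Y=3) weight 1/60
  (X=2, W=3, Z=0, Y=2) weight 1/240
  (X=2, W=3, Z=1, Y=2) weight 1/60
  (X=3, W=1, Z=0, Y=3) weight 1/96
  (X=3, W=1, Z=1, Y=3) weight 1/96
  … 10 more
Group by W:
  weight(W=1) = 1/16
  weight(W=2) = 1/16
  weight(W=3) = 1/16
Total weight = 1/16 + 1/16 + 1/16 = 3/16
P(W=1 | obs) = 1/16 / 3/16 = 1/3
P(W=2 | obs) = 1/16 / 3/16 = 1/3
P(W=3 | obs) = 1/16 / 3/16 = 1/3

P(W=1) = 1/3, P(W=2) = 1/3, P(W=3) = 1/3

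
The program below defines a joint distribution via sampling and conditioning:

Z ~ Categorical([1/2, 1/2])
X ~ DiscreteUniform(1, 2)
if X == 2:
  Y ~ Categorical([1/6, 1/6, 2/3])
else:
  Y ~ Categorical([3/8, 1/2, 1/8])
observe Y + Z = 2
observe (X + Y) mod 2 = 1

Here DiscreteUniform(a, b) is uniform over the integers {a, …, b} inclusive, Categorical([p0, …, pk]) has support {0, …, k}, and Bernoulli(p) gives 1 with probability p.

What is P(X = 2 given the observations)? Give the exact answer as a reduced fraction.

Enumerate traces; 2 have nonzero weight after conditioning:
  (Z=0, X=1, Y=2) weight 1/32
  (Z=1, X=2, Y=1) weight 1/24
Group by X:
  weight(X=1) = 1/32
  weight(X=2) = 1/24
Total weight = 1/32 + 1/24 = 7/96
P(X=1 | obs) = 1/32 / 7/96 = 3/7
P(X=2 | obs) = 1/24 / 7/96 = 4/7

P(X = 2 | obs) = 4/7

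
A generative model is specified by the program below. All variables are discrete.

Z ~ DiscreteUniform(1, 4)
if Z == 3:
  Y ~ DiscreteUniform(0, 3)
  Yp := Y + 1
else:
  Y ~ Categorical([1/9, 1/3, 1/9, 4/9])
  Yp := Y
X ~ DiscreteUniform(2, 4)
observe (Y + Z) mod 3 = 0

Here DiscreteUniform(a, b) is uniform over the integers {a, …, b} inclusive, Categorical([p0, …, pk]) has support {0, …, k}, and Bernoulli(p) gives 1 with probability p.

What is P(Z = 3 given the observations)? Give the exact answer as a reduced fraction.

P(Z = 3 | obs) = 9/19

Enumerate traces; 15 have nonzero weight after conditioning:
  (Z=1, Y=2, X=2) weight 1/108
  (Z=1, Y=2, X=3) weight 1/108
  (Z=1, Y=2, X=4) weight 1/108
  (Z=2, Y=1, X=2) weight 1/36
  (Z=2, Y=1, X=3) weight 1/36
  (Z=2, Y=1, X=4) weight 1/36
  (Z=3, Y=0, X=2) weight 1/48
  (Z=3, Y=0, X=3) weight 1/48
  (Z=4, Y=2, X=2) weight 1/108
  … 6 more
Group by Z:
  weight(Z=1) = 1/36
  weight(Z=2) = 1/12
  weight(Z=3) = 1/8
  weight(Z=4) = 1/36
Total weight = 1/36 + 1/12 + 1/8 + 1/36 = 19/72
P(Z=1 | obs) = 1/36 / 19/72 = 2/19
P(Z=2 | obs) = 1/12 / 19/72 = 6/19
P(Z=3 | obs) = 1/8 / 19/72 = 9/19
P(Z=4 | obs) = 1/36 / 19/72 = 2/19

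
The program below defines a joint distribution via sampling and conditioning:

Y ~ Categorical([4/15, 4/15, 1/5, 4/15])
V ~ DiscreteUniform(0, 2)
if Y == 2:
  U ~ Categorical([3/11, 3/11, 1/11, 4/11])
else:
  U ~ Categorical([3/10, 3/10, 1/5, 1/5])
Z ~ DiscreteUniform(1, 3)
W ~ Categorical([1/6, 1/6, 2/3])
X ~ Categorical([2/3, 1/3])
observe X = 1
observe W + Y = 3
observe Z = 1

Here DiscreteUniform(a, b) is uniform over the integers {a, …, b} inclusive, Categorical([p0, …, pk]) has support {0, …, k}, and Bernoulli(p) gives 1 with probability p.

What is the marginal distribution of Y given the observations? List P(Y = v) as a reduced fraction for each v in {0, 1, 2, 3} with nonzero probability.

P(Y=1) = 16/23, P(Y=2) = 3/23, P(Y=3) = 4/23

Enumerate traces; 36 have nonzero weight after conditioning:
  (Y=1, V=0, U=0, Z=1, W=2, X=1) weight 4/2025
  (Y=1, V=0, U=1, Z=1, W=2, X=1) weight 4/2025
  (Y=1, V=0, U=2, Z=1, W=2, X=1) weight 8/6075
  (Y=1, V=0, U=3, Z=1, W=2, X=1) weight 8/6075
  (Y=1, V=1, U=0, Z=1, W=2, X=1) weight 4/2025
  (Y=1, V=1, U=1, Z=1, W=2, X=1) weight 4/2025
  (Y=1, V=1, U=2, Z=1, W=2, X=1) weight 8/6075
  (Y=1, V=1, U=3, Z=1, W=2, X=1) weight 8/6075
  (Y=2, V=0, U=0, Z=1, W=1, X=1) weight 1/2970
  (Y=3, V=0, U=0, Z=1, W=0, X=1) weight 1/2025
  … 26 more
Group by Y:
  weight(Y=1) = 8/405
  weight(Y=2) = 1/270
  weight(Y=3) = 2/405
Total weight = 8/405 + 1/270 + 2/405 = 23/810
P(Y=1 | obs) = 8/405 / 23/810 = 16/23
P(Y=2 | obs) = 1/270 / 23/810 = 3/23
P(Y=3 | obs) = 2/405 / 23/810 = 4/23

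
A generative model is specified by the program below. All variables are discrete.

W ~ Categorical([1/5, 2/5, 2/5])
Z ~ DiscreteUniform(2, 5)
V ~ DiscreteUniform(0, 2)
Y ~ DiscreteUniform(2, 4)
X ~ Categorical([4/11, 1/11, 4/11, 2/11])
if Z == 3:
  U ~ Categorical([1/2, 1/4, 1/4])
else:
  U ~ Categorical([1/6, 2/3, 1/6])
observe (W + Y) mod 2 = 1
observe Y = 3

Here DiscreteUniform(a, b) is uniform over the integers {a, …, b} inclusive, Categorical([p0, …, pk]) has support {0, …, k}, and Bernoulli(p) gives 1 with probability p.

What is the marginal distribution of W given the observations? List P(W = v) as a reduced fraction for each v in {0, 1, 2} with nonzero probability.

P(W=0) = 1/3, P(W=2) = 2/3

Enumerate traces; 288 have nonzero weight after conditioning:
  (W=0, Z=2, V=0, Y=3, X=0, U=0) weight 1/2970
  (W=0, Z=2, V=0, Y=3, X=0, U=1) weight 2/1485
  (W=0, Z=2, V=0, Y=3, X=0, U=2) weight 1/2970
  (W=0, Z=2, V=0, Y=3, X=1, U=0) weight 1/11880
  (W=0, Z=2, V=0, Y=3, X=1, U=1) weight 1/2970
  (W=0, Z=2, V=0, Y=3, X=1, U=2) weight 1/11880
  (W=0, Z=2, V=0, Y=3, X=2, U=0) weight 1/2970
  (W=0, Z=2, V=0, Y=3, X=2, U=1) weight 2/1485
  (W=2, Z=2, V=0, Y=3, X=0, U=0) weight 1/1485
  … 279 more
Group by W:
  weight(W=0) = 1/15
  weight(W=2) = 2/15
Total weight = 1/15 + 2/15 = 1/5
P(W=0 | obs) = 1/15 / 1/5 = 1/3
P(W=2 | obs) = 2/15 / 1/5 = 2/3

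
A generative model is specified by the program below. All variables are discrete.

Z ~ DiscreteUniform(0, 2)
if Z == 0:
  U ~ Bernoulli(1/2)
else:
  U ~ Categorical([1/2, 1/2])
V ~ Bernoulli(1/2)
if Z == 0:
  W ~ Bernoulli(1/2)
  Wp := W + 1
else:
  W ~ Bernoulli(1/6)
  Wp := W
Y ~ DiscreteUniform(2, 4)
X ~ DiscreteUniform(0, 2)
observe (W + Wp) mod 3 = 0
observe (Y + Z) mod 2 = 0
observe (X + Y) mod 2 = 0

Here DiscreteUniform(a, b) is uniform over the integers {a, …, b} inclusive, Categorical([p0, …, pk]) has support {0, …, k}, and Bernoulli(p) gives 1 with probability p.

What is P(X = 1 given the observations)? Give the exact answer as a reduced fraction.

P(X = 1 | obs) = 5/37

Enumerate traces; 36 have nonzero weight after conditioning:
  (Z=0, U=0, V=0, W=1, Y=2, X=0) weight 1/216
  (Z=0, U=0, V=0, W=1, Y=2, X=2) weight 1/216
  (Z=0, U=0, V=0, W=1, Y=4, X=0) weight 1/216
  (Z=0, U=0, V=0, W=1, Y=4, X=2) weight 1/216
  (Z=0, U=0, V=1, W=1, Y=2, X=0) weight 1/216
  (Z=0, U=0, V=1, W=1, Y=2, X=2) weight 1/216
  (Z=0, U=0, V=1, W=1, Y=4, X=0) weight 1/216
  (Z=0, U=0, V=1, W=1, Y=4, X=2) weight 1/216
  (Z=1, U=0, V=0, W=0, Y=3, X=1) weight 5/648
  … 27 more
Group by X:
  weight(X=0) = 8/81
  weight(X=1) = 5/162
  weight(X=2) = 8/81
Total weight = 8/81 + 5/162 + 8/81 = 37/162
P(X=0 | obs) = 8/81 / 37/162 = 16/37
P(X=1 | obs) = 5/162 / 37/162 = 5/37
P(X=2 | obs) = 8/81 / 37/162 = 16/37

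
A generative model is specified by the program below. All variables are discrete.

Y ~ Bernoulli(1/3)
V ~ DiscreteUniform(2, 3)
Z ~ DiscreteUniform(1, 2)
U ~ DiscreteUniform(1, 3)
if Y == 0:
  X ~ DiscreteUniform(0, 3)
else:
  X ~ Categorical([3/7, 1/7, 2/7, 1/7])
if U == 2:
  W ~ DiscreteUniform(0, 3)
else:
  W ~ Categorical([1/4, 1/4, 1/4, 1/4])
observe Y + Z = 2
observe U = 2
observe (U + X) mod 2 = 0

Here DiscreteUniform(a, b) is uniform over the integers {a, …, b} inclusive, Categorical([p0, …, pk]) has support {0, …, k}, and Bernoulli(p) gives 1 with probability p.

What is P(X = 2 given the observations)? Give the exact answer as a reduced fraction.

P(X = 2 | obs) = 11/24

Enumerate traces; 32 have nonzero weight after conditioning:
  (Y=0, V=2, Z=2, U=2, X=0, W=0) weight 1/288
  (Y=0, V=2, Z=2, U=2, X=0, W=1) weight 1/288
  (Y=0, V=2, Z=2, U=2, X=0, W=2) weight 1/288
  (Y=0, V=2, Z=2, U=2, X=0, W=3) weight 1/288
  (Y=0, V=2, Z=2, U=2, X=2, W=0) weight 1/288
  (Y=0, V=2, Z=2, U=2, X=2, W=1) weight 1/288
  (Y=0, V=2, Z=2, U=2, X=2, W=2) weight 1/288
  (Y=0, V=2, Z=2, U=2, X=2, W=3) weight 1/288
  … 24 more
Group by X:
  weight(X=0) = 13/252
  weight(X=2) = 11/252
Total weight = 13/252 + 11/252 = 2/21
P(X=0 | obs) = 13/252 / 2/21 = 13/24
P(X=2 | obs) = 11/252 / 2/21 = 11/24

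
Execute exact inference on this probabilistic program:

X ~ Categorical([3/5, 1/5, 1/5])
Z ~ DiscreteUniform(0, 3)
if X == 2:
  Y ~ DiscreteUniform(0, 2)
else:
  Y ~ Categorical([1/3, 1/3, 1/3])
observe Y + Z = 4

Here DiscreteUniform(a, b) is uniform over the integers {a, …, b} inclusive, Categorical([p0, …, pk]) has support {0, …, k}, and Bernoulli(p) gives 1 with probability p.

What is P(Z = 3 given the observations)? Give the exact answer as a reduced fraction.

P(Z = 3 | obs) = 1/2

Enumerate traces; 6 have nonzero weight after conditioning:
  (X=0, Z=2, Y=2) weight 1/20
  (X=0, Z=3, Y=1) weight 1/20
  (X=1, Z=2, Y=2) weight 1/60
  (X=1, Z=3, Y=1) weight 1/60
  (X=2, Z=2, Y=2) weight 1/60
  (X=2, Z=3, Y=1) weight 1/60
Group by Z:
  weight(Z=2) = 1/12
  weight(Z=3) = 1/12
Total weight = 1/12 + 1/12 = 1/6
P(Z=2 | obs) = 1/12 / 1/6 = 1/2
P(Z=3 | obs) = 1/12 / 1/6 = 1/2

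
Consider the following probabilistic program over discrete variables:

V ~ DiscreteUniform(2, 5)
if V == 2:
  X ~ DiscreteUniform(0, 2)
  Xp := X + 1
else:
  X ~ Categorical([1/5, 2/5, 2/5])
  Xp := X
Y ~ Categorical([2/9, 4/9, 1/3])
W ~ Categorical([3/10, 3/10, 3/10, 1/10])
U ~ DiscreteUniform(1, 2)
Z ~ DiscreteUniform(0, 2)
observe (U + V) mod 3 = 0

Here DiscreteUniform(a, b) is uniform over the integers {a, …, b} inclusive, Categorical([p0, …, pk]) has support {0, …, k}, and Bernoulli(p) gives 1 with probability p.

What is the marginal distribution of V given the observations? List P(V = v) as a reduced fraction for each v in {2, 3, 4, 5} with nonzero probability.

Enumerate traces; 324 have nonzero weight after conditioning:
  (V=2, X=0, Y=0, W=0, U=1, Z=0) weight 1/1080
  (V=2, X=0, Y=0, W=0, U=1, Z=1) weight 1/1080
  (V=2, X=0, Y=0, W=0, U=1, Z=2) weight 1/1080
  (V=2, X=0, Y=0, W=1, U=1, Z=0) weight 1/1080
  (V=2, X=0, Y=0, W=1, U=1, Z=1) weight 1/1080
  (V=2, X=0, Y=0, W=1, U=1, Z=2) weight 1/1080
  (V=2, X=0, Y=0, W=2, U=1, Z=0) weight 1/1080
  (V=2, X=0, Y=0, W=2, U=1, Z=1) weight 1/1080
  (V=4, X=0, Y=0, W=0, U=2, Z=0) weight 1/1800
  (V=5, X=0, Y=0, W=0, U=1, Z=0) weight 1/1800
  … 314 more
Group by V:
  weight(V=2) = 1/8
  weight(V=4) = 1/8
  weight(V=5) = 1/8
Total weight = 1/8 + 1/8 + 1/8 = 3/8
P(V=2 | obs) = 1/8 / 3/8 = 1/3
P(V=4 | obs) = 1/8 / 3/8 = 1/3
P(V=5 | obs) = 1/8 / 3/8 = 1/3

P(V=2) = 1/3, P(V=4) = 1/3, P(V=5) = 1/3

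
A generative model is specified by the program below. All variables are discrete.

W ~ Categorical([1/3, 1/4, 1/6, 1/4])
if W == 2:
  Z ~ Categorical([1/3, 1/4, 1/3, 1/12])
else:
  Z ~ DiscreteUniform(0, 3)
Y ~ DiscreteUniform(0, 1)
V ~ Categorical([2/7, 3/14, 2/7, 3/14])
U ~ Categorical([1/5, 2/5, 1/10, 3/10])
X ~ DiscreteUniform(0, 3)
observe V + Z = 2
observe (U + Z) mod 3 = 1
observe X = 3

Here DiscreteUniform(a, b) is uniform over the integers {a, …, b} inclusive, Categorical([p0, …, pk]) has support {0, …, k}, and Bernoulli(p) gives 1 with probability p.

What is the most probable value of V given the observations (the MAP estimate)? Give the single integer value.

argmax_v P(V = v | obs) = 2

Enumerate traces; 32 have nonzero weight after conditioning:
  (W=0, Z=0, Y=0, V=2, U=1, X=3) weight 1/840
  (W=0, Z=0, Y=1, V=2, U=1, X=3) weight 1/840
  (W=0, Z=1, Y=0, V=1, U=0, X=3) weight 1/2240
  (W=0, Z=1, Y=0, V=1, U=3, X=3) weight 3/4480
  (W=0, Z=1, Y=1, V=1, U=0, X=3) weight 1/2240
  (W=0, Z=1, Y=1, V=1, U=3, X=3) weight 3/4480
  (W=0, Z=2, Y=0, V=0, U=2, X=3) weight 1/3360
  (W=0, Z=2, Y=1, V=0, U=2, X=3) weight 1/3360
  … 24 more
Group by V:
  weight(V=0) = 19/10080
  weight(V=1) = 3/448
  weight(V=2) = 19/2520
Total weight = 19/10080 + 3/448 + 19/2520 = 65/4032
P(V=0 | obs) = 19/10080 / 65/4032 = 38/325
P(V=1 | obs) = 3/448 / 65/4032 = 27/65
P(V=2 | obs) = 19/2520 / 65/4032 = 152/325
argmax = 2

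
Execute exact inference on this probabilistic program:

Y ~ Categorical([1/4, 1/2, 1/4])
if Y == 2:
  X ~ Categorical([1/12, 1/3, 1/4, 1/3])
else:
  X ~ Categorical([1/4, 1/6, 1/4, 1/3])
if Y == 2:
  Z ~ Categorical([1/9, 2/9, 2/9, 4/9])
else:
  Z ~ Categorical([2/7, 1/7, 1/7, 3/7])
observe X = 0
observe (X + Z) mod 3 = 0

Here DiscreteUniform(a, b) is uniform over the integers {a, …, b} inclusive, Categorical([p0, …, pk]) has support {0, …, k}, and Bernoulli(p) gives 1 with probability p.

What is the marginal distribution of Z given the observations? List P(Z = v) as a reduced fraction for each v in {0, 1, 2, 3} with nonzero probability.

Enumerate traces; 6 have nonzero weight after conditioning:
  (Y=0, X=0, Z=0) weight 1/56
  (Y=0, X=0, Z=3) weight 3/112
  (Y=1, X=0, Z=0) weight 1/28
  (Y=1, X=0, Z=3) weight 3/56
  (Y=2, X=0, Z=0) weight 1/432
  (Y=2, X=0, Z=3) weight 1/108
Group by Z:
  weight(Z=0) = 169/3024
  weight(Z=3) = 271/3024
Total weight = 169/3024 + 271/3024 = 55/378
P(Z=0 | obs) = 169/3024 / 55/378 = 169/440
P(Z=3 | obs) = 271/3024 / 55/378 = 271/440

P(Z=0) = 169/440, P(Z=3) = 271/440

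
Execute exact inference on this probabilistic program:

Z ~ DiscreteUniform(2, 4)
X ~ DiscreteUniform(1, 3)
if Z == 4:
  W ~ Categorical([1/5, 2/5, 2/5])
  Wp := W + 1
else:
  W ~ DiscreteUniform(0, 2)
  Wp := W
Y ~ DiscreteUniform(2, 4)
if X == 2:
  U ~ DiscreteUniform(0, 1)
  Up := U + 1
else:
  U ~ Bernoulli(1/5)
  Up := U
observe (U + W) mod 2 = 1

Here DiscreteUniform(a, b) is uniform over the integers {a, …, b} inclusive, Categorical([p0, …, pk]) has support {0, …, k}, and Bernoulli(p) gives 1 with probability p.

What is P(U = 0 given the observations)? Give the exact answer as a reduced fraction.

Enumerate traces; 81 have nonzero weight after conditioning:
  (Z=2, X=1, W=0, Y=2, U=1) weight 1/405
  (Z=2, X=1, W=0, Y=3, U=1) weight 1/405
  (Z=2, X=1, W=0, Y=4, U=1) weight 1/405
  (Z=2, X=1, W=1, Y=2, U=0) weight 4/405
  (Z=2, X=1, W=1, Y=3, U=0) weight 4/405
  (Z=2, X=1, W=1, Y=4, U=0) weight 4/405
  (Z=2, X=1, W=2, Y=2, U=1) weight 1/405
  (Z=2, X=1, W=2, Y=3, U=1) weight 1/405
  … 73 more
Group by U:
  weight(U=0) = 56/225
  weight(U=1) = 29/150
Total weight = 56/225 + 29/150 = 199/450
P(U=0 | obs) = 56/225 / 199/450 = 112/199
P(U=1 | obs) = 29/150 / 199/450 = 87/199

P(U = 0 | obs) = 112/199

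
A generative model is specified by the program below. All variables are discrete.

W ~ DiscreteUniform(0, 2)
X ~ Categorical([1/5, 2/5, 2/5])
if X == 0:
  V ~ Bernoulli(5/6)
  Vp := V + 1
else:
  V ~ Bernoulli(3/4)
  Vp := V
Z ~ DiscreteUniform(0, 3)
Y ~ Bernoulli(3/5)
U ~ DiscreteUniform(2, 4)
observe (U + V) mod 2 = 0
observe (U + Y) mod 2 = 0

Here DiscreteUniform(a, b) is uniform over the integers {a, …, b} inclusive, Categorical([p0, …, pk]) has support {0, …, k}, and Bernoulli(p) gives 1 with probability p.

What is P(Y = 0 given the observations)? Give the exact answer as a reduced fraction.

Enumerate traces; 108 have nonzero weight after conditioning:
  (W=0, X=0, V=0, Z=0, Y=0, U=2) weight 1/2700
  (W=0, X=0, V=0, Z=0, Y=0, U=4) weight 1/2700
  (W=0, X=0, V=0, Z=1, Y=0, U=2) weight 1/2700
  (W=0, X=0, V=0, Z=1, Y=0, U=4) weight 1/2700
  (W=0, X=0, V=0, Z=2, Y=0, U=2) weight 1/2700
  (W=0, X=0, V=0, Z=2, Y=0, U=4) weight 1/2700
  (W=0, X=0, V=0, Z=3, Y=0, U=2) weight 1/2700
  (W=0, X=0, V=0, Z=3, Y=0, U=4) weight 1/2700
  (W=0, X=0, V=1, Z=0, Y=1, U=3) weight 1/360
  … 99 more
Group by Y:
  weight(Y=0) = 14/225
  weight(Y=1) = 23/150
Total weight = 14/225 + 23/150 = 97/450
P(Y=0 | obs) = 14/225 / 97/450 = 28/97
P(Y=1 | obs) = 23/150 / 97/450 = 69/97

P(Y = 0 | obs) = 28/97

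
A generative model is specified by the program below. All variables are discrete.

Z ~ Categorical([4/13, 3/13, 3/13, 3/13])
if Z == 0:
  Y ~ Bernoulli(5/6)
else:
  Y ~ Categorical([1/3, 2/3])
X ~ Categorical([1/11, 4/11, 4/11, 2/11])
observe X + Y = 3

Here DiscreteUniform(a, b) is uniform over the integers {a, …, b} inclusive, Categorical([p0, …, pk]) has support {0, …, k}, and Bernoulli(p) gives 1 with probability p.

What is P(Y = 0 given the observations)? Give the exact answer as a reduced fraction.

P(Y = 0 | obs) = 11/67

Enumerate traces; 8 have nonzero weight after conditioning:
  (Z=0, Y=0, X=3) weight 4/429
  (Z=0, Y=1, X=2) weight 40/429
  (Z=1, Y=0, X=3) weight 2/143
  (Z=1, Y=1, X=2) weight 8/143
  (Z=2, Y=0, X=3) weight 2/143
  (Z=2, Y=1, X=2) weight 8/143
  (Z=3, Y=0, X=3) weight 2/143
  (Z=3, Y=1, X=2) weight 8/143
Group by Y:
  weight(Y=0) = 2/39
  weight(Y=1) = 112/429
Total weight = 2/39 + 112/429 = 134/429
P(Y=0 | obs) = 2/39 / 134/429 = 11/67
P(Y=1 | obs) = 112/429 / 134/429 = 56/67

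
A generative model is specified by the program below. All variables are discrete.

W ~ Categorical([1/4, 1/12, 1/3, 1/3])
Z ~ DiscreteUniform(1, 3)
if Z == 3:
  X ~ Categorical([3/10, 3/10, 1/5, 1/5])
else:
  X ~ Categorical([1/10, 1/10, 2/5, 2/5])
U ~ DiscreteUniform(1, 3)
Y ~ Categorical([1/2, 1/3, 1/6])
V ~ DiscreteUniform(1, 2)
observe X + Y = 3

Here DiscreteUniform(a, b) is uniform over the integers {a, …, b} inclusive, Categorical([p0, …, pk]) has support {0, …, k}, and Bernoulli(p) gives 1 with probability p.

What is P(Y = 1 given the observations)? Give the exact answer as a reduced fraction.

Enumerate traces; 216 have nonzero weight after conditioning:
  (W=0, Z=1, X=1, U=1, Y=2, V=1) weight 1/4320
  (W=0, Z=1, X=1, U=1, Y=2, V=2) weight 1/4320
  (W=0, Z=1, X=1, U=2, Y=2, V=1) weight 1/4320
  (W=0, Z=1, X=1, U=2, Y=2, V=2) weight 1/4320
  (W=0, Z=1, X=1, U=3, Y=2, V=1) weight 1/4320
  (W=0, Z=1, X=1, U=3, Y=2, V=2) weight 1/4320
  (W=0, Z=1, X=2, U=1, Y=1, V=1) weight 1/540
  (W=0, Z=1, X=2, U=1, Y=1, V=2) weight 1/540
  (W=0, Z=1, X=3, U=1, Y=0, V=1) weight 1/360
  … 207 more
Group by Y:
  weight(Y=0) = 1/6
  weight(Y=1) = 1/9
  weight(Y=2) = 1/36
Total weight = 1/6 + 1/9 + 1/36 = 11/36
P(Y=0 | obs) = 1/6 / 11/36 = 6/11
P(Y=1 | obs) = 1/9 / 11/36 = 4/11
P(Y=2 | obs) = 1/36 / 11/36 = 1/11

P(Y = 1 | obs) = 4/11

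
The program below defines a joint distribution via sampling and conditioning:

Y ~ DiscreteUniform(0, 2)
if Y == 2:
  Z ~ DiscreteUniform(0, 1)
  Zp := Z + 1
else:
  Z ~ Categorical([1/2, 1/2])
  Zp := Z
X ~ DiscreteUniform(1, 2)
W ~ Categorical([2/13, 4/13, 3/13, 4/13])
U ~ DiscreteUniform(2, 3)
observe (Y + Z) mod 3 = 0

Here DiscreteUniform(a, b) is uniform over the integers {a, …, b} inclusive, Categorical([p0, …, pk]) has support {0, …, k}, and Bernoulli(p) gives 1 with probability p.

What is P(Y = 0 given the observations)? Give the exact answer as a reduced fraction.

Enumerate traces; 32 have nonzero weight after conditioning:
  (Y=0, Z=0, X=1, W=0, U=2) weight 1/156
  (Y=0, Z=0, X=1, W=0, U=3) weight 1/156
  (Y=0, Z=0, X=1, W=1, U=2) weight 1/78
  (Y=0, Z=0, X=1, W=1, U=3) weight 1/78
  (Y=0, Z=0, X=1, W=2, U=2) weight 1/104
  (Y=0, Z=0, X=1, W=2, U=3) weight 1/104
  (Y=0, Z=0, X=1, W=3, U=2) weight 1/78
  (Y=0, Z=0, X=1, W=3, U=3) weight 1/78
  (Y=2, Z=1, X=1, W=0, U=2) weight 1/156
  … 23 more
Group by Y:
  weight(Y=0) = 1/6
  weight(Y=2) = 1/6
Total weight = 1/6 + 1/6 = 1/3
P(Y=0 | obs) = 1/6 / 1/3 = 1/2
P(Y=2 | obs) = 1/6 / 1/3 = 1/2

P(Y = 0 | obs) = 1/2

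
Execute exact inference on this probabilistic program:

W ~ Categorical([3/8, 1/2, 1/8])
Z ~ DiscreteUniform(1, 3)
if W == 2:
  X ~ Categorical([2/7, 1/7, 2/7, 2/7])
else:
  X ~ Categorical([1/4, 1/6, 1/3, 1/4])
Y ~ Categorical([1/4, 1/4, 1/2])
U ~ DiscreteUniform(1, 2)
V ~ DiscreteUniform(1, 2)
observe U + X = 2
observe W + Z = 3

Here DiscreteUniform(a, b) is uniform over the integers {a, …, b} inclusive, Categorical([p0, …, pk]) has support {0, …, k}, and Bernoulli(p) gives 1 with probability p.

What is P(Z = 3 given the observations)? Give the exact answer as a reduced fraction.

Enumerate traces; 36 have nonzero weight after conditioning:
  (W=0, Z=3, X=0, Y=0, U=2, V=1) weight 1/512
  (W=0, Z=3, X=0, Y=0, U=2, V=2) weight 1/512
  (W=0, Z=3, X=0, Y=1, U=2, V=1) weight 1/512
  (W=0, Z=3, X=0, Y=1, U=2, V=2) weight 1/512
  (W=0, Z=3, X=0, Y=2, U=2, V=1) weight 1/256
  (W=0, Z=3, X=0, Y=2, U=2, V=2) weight 1/256
  (W=0, Z=3, X=1, Y=0, U=1, V=1) weight 1/768
  (W=0, Z=3, X=1, Y=0, U=1, V=2) weight 1/768
  (W=1, Z=2, X=0, Y=0, U=2, V=1) weight 1/384
  (W=2, Z=1, X=0, Y=0, U=2, V=1) weight 1/1344
  … 26 more
Group by Z:
  weight(Z=1) = 1/112
  weight(Z=2) = 5/144
  weight(Z=3) = 5/192
Total weight = 1/112 + 5/144 + 5/192 = 281/4032
P(Z=1 | obs) = 1/112 / 281/4032 = 36/281
P(Z=2 | obs) = 5/144 / 281/4032 = 140/281
P(Z=3 | obs) = 5/192 / 281/4032 = 105/281

P(Z = 3 | obs) = 105/281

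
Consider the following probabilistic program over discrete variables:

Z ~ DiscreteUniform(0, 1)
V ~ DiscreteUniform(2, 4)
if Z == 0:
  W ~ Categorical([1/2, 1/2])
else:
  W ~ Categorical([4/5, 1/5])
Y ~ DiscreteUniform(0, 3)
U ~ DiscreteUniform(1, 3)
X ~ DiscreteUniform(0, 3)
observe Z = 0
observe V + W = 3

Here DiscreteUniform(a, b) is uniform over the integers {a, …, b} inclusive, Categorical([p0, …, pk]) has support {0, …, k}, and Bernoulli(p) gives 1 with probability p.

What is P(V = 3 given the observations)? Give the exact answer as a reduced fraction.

Enumerate traces; 96 have nonzero weight after conditioning:
  (Z=0, V=2, W=1, Y=0, U=1, X=0) weight 1/576
  (Z=0, V=2, W=1, Y=0, U=1, X=1) weight 1/576
  (Z=0, V=2, W=1, Y=0, U=1, X=2) weight 1/576
  (Z=0, V=2, W=1, Y=0, U=1, X=3) weight 1/576
  (Z=0, V=2, W=1, Y=0, U=2, X=0) weight 1/576
  (Z=0, V=2, W=1, Y=0, U=2, X=1) weight 1/576
  (Z=0, V=2, W=1, Y=0, U=2, X=2) weight 1/576
  (Z=0, V=2, W=1, Y=0, U=2, X=3) weight 1/576
  (Z=0, V=3, W=0, Y=0, U=1, X=0) weight 1/576
  … 87 more
Group by V:
  weight(V=2) = 1/12
  weight(V=3) = 1/12
Total weight = 1/12 + 1/12 = 1/6
P(V=2 | obs) = 1/12 / 1/6 = 1/2
P(V=3 | obs) = 1/12 / 1/6 = 1/2

P(V = 3 | obs) = 1/2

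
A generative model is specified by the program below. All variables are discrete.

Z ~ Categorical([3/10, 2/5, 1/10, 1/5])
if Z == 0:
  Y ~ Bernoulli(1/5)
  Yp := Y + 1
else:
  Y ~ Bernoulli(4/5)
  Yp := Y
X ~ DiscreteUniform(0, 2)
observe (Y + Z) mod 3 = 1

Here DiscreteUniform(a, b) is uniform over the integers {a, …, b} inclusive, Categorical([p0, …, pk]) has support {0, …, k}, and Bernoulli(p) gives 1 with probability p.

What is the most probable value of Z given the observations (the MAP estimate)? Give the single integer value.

argmax_v P(Z = v | obs) = 3

Enumerate traces; 9 have nonzero weight after conditioning:
  (Z=0, Y=1, X=0) weight 1/50
  (Z=0, Y=1, X=1) weight 1/50
  (Z=0, Y=1, X=2) weight 1/50
  (Z=1, Y=0, X=0) weight 2/75
  (Z=1, Y=0, X=1) weight 2/75
  (Z=1, Y=0, X=2) weight 2/75
  (Z=3, Y=1, X=0) weight 4/75
  (Z=3, Y=1, X=1) weight 4/75
  … 1 more
Group by Z:
  weight(Z=0) = 3/50
  weight(Z=1) = 2/25
  weight(Z=3) = 4/25
Total weight = 3/50 + 2/25 + 4/25 = 3/10
P(Z=0 | obs) = 3/50 / 3/10 = 1/5
P(Z=1 | obs) = 2/25 / 3/10 = 4/15
P(Z=3 | obs) = 4/25 / 3/10 = 8/15
argmax = 3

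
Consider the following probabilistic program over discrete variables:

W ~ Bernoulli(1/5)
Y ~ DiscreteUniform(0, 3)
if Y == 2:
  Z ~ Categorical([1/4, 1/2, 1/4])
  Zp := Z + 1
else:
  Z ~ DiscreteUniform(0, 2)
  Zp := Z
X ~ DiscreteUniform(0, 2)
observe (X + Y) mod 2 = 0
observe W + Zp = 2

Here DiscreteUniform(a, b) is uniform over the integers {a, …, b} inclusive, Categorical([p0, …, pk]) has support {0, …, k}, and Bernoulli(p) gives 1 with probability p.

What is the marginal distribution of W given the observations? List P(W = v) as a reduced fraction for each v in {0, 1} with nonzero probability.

Enumerate traces; 12 have nonzero weight after conditioning:
  (W=0, Y=0, Z=2, X=0) weight 1/45
  (W=0, Y=0, Z=2, X=2) weight 1/45
  (W=0, Y=1, Z=2, X=1) weight 1/45
  (W=0, Y=2, Z=1, X=0) weight 1/30
  (W=0, Y=2, Z=1, X=2) weight 1/30
  (W=0, Y=3, Z=2, X=1) weight 1/45
  (W=1, Y=0, Z=1, X=0) weight 1/180
  (W=1, Y=0, Z=1, X=2) weight 1/180
  … 4 more
Group by W:
  weight(W=0) = 7/45
  weight(W=1) = 11/360
Total weight = 7/45 + 11/360 = 67/360
P(W=0 | obs) = 7/45 / 67/360 = 56/67
P(W=1 | obs) = 11/360 / 67/360 = 11/67

P(W=0) = 56/67, P(W=1) = 11/67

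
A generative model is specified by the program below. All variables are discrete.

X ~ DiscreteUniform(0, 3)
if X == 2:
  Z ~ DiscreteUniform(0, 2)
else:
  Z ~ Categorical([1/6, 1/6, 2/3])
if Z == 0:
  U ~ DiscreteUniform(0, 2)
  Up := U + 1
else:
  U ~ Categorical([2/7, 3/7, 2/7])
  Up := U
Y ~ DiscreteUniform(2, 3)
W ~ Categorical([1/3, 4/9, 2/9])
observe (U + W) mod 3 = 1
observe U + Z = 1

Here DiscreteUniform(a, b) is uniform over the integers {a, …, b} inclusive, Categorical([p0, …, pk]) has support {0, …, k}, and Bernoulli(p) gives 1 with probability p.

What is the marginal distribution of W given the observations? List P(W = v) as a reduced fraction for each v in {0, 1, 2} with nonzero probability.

P(W=0) = 7/15, P(W=1) = 8/15

Enumerate traces; 16 have nonzero weight after conditioning:
  (X=0, Z=0, U=1, Y=2, W=0) weight 1/432
  (X=0, Z=0, U=1, Y=3, W=0) weight 1/432
  (X=0, Z=1, U=0, Y=2, W=1) weight 1/378
  (X=0, Z=1, U=0, Y=3, W=1) weight 1/378
  (X=1, Z=0, U=1, Y=2, W=0) weight 1/432
  (X=1, Z=0, U=1, Y=3, W=0) weight 1/432
  (X=1, Z=1, U=0, Y=2, W=1) weight 1/378
  (X=1, Z=1, U=0, Y=3, W=1) weight 1/378
  … 8 more
Group by W:
  weight(W=0) = 5/216
  weight(W=1) = 5/189
Total weight = 5/216 + 5/189 = 25/504
P(W=0 | obs) = 5/216 / 25/504 = 7/15
P(W=1 | obs) = 5/189 / 25/504 = 8/15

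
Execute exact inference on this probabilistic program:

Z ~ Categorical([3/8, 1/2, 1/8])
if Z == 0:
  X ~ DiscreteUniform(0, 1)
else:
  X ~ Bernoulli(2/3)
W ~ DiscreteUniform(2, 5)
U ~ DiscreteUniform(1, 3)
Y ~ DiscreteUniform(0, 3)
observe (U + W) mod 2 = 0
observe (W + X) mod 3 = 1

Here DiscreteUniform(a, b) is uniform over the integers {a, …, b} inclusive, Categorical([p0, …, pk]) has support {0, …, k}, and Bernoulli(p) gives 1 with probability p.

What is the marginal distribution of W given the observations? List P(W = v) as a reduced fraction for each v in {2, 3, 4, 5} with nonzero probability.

Enumerate traces; 36 have nonzero weight after conditioning:
  (Z=0, X=0, W=4, U=2, Y=0) weight 1/256
  (Z=0, X=0, W=4, U=2, Y=1) weight 1/256
  (Z=0, X=0, W=4, U=2, Y=2) weight 1/256
  (Z=0, X=0, W=4, U=2, Y=3) weight 1/256
  (Z=0, X=1, W=3, U=1, Y=0) weight 1/256
  (Z=0, X=1, W=3, U=1, Y=1) weight 1/256
  (Z=0, X=1, W=3, U=1, Y=2) weight 1/256
  (Z=0, X=1, W=3, U=1, Y=3) weight 1/256
  … 28 more
Group by W:
  weight(W=3) = 29/288
  weight(W=4) = 19/576
Total weight = 29/288 + 19/576 = 77/576
P(W=3 | obs) = 29/288 / 77/576 = 58/77
P(W=4 | obs) = 19/576 / 77/576 = 19/77

P(W=3) = 58/77, P(W=4) = 19/77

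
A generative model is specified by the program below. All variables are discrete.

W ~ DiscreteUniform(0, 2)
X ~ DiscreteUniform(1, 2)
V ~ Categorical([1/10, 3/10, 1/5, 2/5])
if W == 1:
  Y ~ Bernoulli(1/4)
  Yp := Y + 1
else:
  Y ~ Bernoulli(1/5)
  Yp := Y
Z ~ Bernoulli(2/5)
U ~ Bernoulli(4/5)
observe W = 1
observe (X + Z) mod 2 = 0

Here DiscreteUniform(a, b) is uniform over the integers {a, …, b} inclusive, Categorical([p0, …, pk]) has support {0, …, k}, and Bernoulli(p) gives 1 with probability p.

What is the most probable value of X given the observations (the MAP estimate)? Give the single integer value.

argmax_v P(X = v | obs) = 2

Enumerate traces; 32 have nonzero weight after conditioning:
  (W=1, X=1, V=0, Y=0, Z=1, U=0) weight 1/1000
  (W=1, X=1, V=0, Y=0, Z=1, U=1) weight 1/250
  (W=1, X=1, V=0, Y=1, Z=1, U=0) weight 1/3000
  (W=1, X=1, V=0, Y=1, Z=1, U=1) weight 1/750
  (W=1, X=1, V=1, Y=0, Z=1, U=0) weight 3/1000
  (W=1, X=1, V=1, Y=0, Z=1, U=1) weight 3/250
  (W=1, X=1, V=1, Y=1, Z=1, U=0) weight 1/1000
  (W=1, X=1, V=1, Y=1, Z=1, U=1) weight 1/250
  (W=1, X=2, V=0, Y=0, Z=0, U=0) weight 3/2000
  … 23 more
Group by X:
  weight(X=1) = 1/15
  weight(X=2) = 1/10
Total weight = 1/15 + 1/10 = 1/6
P(X=1 | obs) = 1/15 / 1/6 = 2/5
P(X=2 | obs) = 1/10 / 1/6 = 3/5
argmax = 2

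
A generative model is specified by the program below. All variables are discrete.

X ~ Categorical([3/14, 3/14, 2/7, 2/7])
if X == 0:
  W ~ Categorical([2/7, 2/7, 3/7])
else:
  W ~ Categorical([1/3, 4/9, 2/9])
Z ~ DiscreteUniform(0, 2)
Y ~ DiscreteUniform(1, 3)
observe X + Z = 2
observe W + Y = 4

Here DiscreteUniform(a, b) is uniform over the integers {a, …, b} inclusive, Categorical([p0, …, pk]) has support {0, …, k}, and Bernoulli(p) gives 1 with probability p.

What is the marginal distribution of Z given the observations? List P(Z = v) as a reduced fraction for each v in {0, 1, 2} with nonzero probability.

Enumerate traces; 6 have nonzero weight after conditioning:
  (X=0, W=1, Z=2, Y=3) weight 1/147
  (X=0, W=2, Z=2, Y=2) weight 1/98
  (X=1, W=1, Z=1, Y=3) weight 2/189
  (X=1, W=2, Z=1, Y=2) weight 1/189
  (X=2, W=1, Z=0, Y=3) weight 8/567
  (X=2, W=2, Z=0, Y=2) weight 4/567
Group by Z:
  weight(Z=0) = 4/189
  weight(Z=1) = 1/63
  weight(Z=2) = 5/294
Total weight = 4/189 + 1/63 + 5/294 = 143/2646
P(Z=0 | obs) = 4/189 / 143/2646 = 56/143
P(Z=1 | obs) = 1/63 / 143/2646 = 42/143
P(Z=2 | obs) = 5/294 / 143/2646 = 45/143

P(Z=0) = 56/143, P(Z=1) = 42/143, P(Z=2) = 45/143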